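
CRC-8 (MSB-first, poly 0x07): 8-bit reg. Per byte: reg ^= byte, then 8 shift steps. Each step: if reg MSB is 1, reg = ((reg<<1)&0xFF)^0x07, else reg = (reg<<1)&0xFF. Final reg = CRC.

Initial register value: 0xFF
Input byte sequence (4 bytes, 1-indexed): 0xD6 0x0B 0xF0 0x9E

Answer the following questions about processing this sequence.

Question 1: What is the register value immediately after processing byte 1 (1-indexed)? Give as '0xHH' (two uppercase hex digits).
Answer: 0xDF

Derivation:
After byte 1 (0xD6): reg=0xDF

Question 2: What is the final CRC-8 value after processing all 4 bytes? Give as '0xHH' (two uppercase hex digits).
Answer: 0x43

Derivation:
After byte 1 (0xD6): reg=0xDF
After byte 2 (0x0B): reg=0x22
After byte 3 (0xF0): reg=0x30
After byte 4 (0x9E): reg=0x43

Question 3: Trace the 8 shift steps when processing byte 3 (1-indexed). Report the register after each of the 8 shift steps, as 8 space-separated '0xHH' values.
Answer: 0xA3 0x41 0x82 0x03 0x06 0x0C 0x18 0x30

Derivation:
After byte 1 (0xD6): reg=0xDF
After byte 2 (0x0B): reg=0x22
Register before byte 3: 0x22
After XOR with byte 0xF0: 0xD2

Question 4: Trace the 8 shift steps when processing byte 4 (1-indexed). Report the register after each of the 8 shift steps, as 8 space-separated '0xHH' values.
Answer: 0x5B 0xB6 0x6B 0xD6 0xAB 0x51 0xA2 0x43

Derivation:
After byte 1 (0xD6): reg=0xDF
After byte 2 (0x0B): reg=0x22
After byte 3 (0xF0): reg=0x30
Register before byte 4: 0x30
After XOR with byte 0x9E: 0xAE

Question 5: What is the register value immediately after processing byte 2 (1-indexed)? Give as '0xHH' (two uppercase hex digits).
After byte 1 (0xD6): reg=0xDF
After byte 2 (0x0B): reg=0x22

Answer: 0x22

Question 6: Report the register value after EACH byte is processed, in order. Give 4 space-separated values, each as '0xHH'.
0xDF 0x22 0x30 0x43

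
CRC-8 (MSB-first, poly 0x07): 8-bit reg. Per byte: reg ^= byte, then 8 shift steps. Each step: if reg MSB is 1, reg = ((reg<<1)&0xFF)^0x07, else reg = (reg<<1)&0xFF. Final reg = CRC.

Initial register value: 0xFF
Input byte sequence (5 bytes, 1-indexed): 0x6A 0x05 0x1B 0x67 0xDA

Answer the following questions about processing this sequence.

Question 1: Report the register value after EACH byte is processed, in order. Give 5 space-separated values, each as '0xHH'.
0xE2 0xBB 0x69 0x2A 0xDE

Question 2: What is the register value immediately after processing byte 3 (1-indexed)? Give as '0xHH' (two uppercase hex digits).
After byte 1 (0x6A): reg=0xE2
After byte 2 (0x05): reg=0xBB
After byte 3 (0x1B): reg=0x69

Answer: 0x69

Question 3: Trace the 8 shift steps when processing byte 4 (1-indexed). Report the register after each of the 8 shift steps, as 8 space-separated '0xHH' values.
Answer: 0x1C 0x38 0x70 0xE0 0xC7 0x89 0x15 0x2A

Derivation:
After byte 1 (0x6A): reg=0xE2
After byte 2 (0x05): reg=0xBB
After byte 3 (0x1B): reg=0x69
Register before byte 4: 0x69
After XOR with byte 0x67: 0x0E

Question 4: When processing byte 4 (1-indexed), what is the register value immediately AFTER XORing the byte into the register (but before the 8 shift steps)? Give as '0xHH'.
Register before byte 4: 0x69
Byte 4: 0x67
0x69 XOR 0x67 = 0x0E

Answer: 0x0E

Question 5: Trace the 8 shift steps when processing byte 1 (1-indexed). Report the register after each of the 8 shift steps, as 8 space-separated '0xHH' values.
Register before byte 1: 0xFF
After XOR with byte 0x6A: 0x95

Answer: 0x2D 0x5A 0xB4 0x6F 0xDE 0xBB 0x71 0xE2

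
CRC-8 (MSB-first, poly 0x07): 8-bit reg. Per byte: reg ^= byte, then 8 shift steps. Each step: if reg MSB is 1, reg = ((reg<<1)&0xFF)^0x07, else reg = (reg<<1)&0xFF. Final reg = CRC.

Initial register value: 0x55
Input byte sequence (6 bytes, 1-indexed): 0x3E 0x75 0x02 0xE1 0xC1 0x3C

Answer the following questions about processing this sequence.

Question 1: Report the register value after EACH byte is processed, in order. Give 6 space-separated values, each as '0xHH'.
0x16 0x2E 0xC4 0xFB 0xA6 0xCF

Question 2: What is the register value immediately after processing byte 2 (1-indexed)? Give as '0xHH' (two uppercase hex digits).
After byte 1 (0x3E): reg=0x16
After byte 2 (0x75): reg=0x2E

Answer: 0x2E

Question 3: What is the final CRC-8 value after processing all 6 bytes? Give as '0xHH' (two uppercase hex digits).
Answer: 0xCF

Derivation:
After byte 1 (0x3E): reg=0x16
After byte 2 (0x75): reg=0x2E
After byte 3 (0x02): reg=0xC4
After byte 4 (0xE1): reg=0xFB
After byte 5 (0xC1): reg=0xA6
After byte 6 (0x3C): reg=0xCF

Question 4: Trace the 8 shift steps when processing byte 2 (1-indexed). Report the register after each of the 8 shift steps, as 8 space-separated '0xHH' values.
Answer: 0xC6 0x8B 0x11 0x22 0x44 0x88 0x17 0x2E

Derivation:
After byte 1 (0x3E): reg=0x16
Register before byte 2: 0x16
After XOR with byte 0x75: 0x63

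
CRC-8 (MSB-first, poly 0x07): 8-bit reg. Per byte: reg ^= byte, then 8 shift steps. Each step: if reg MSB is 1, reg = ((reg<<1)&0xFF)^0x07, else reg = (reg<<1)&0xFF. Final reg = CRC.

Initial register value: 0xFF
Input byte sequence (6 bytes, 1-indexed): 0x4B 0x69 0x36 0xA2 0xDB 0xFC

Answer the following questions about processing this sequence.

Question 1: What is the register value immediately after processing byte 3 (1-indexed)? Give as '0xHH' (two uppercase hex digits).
Answer: 0x8B

Derivation:
After byte 1 (0x4B): reg=0x05
After byte 2 (0x69): reg=0x03
After byte 3 (0x36): reg=0x8B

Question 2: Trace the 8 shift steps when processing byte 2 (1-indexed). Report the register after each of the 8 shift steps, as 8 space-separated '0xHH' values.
Answer: 0xD8 0xB7 0x69 0xD2 0xA3 0x41 0x82 0x03

Derivation:
After byte 1 (0x4B): reg=0x05
Register before byte 2: 0x05
After XOR with byte 0x69: 0x6C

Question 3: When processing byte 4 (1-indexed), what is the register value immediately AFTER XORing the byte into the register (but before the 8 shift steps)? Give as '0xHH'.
Answer: 0x29

Derivation:
Register before byte 4: 0x8B
Byte 4: 0xA2
0x8B XOR 0xA2 = 0x29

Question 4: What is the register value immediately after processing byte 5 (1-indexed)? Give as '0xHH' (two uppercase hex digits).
Answer: 0x1C

Derivation:
After byte 1 (0x4B): reg=0x05
After byte 2 (0x69): reg=0x03
After byte 3 (0x36): reg=0x8B
After byte 4 (0xA2): reg=0xDF
After byte 5 (0xDB): reg=0x1C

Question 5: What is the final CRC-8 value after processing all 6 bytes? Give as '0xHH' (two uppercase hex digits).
After byte 1 (0x4B): reg=0x05
After byte 2 (0x69): reg=0x03
After byte 3 (0x36): reg=0x8B
After byte 4 (0xA2): reg=0xDF
After byte 5 (0xDB): reg=0x1C
After byte 6 (0xFC): reg=0xAE

Answer: 0xAE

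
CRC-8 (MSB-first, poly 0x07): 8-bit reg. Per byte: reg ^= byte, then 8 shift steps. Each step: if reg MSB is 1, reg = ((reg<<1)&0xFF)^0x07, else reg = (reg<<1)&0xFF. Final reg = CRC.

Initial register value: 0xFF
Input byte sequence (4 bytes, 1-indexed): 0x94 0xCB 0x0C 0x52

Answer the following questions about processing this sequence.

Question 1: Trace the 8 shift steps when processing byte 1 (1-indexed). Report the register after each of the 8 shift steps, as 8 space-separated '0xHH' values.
Answer: 0xD6 0xAB 0x51 0xA2 0x43 0x86 0x0B 0x16

Derivation:
Register before byte 1: 0xFF
After XOR with byte 0x94: 0x6B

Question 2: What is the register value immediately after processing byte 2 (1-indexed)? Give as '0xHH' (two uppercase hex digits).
Answer: 0x1D

Derivation:
After byte 1 (0x94): reg=0x16
After byte 2 (0xCB): reg=0x1D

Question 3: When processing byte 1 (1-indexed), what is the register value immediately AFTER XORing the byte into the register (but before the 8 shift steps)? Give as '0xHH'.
Answer: 0x6B

Derivation:
Register before byte 1: 0xFF
Byte 1: 0x94
0xFF XOR 0x94 = 0x6B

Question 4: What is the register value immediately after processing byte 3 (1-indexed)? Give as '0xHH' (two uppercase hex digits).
Answer: 0x77

Derivation:
After byte 1 (0x94): reg=0x16
After byte 2 (0xCB): reg=0x1D
After byte 3 (0x0C): reg=0x77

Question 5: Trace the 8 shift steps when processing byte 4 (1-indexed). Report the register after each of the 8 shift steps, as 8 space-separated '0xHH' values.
Answer: 0x4A 0x94 0x2F 0x5E 0xBC 0x7F 0xFE 0xFB

Derivation:
After byte 1 (0x94): reg=0x16
After byte 2 (0xCB): reg=0x1D
After byte 3 (0x0C): reg=0x77
Register before byte 4: 0x77
After XOR with byte 0x52: 0x25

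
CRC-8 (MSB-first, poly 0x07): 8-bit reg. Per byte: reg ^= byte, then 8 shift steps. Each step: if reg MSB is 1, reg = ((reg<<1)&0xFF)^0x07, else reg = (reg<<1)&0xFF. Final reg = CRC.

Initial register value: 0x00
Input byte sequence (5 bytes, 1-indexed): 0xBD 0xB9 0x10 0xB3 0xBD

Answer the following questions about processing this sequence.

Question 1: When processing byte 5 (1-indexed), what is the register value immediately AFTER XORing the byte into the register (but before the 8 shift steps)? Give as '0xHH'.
Register before byte 5: 0xF1
Byte 5: 0xBD
0xF1 XOR 0xBD = 0x4C

Answer: 0x4C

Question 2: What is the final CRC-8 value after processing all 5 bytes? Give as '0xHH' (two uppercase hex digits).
Answer: 0xE3

Derivation:
After byte 1 (0xBD): reg=0x3A
After byte 2 (0xB9): reg=0x80
After byte 3 (0x10): reg=0xF9
After byte 4 (0xB3): reg=0xF1
After byte 5 (0xBD): reg=0xE3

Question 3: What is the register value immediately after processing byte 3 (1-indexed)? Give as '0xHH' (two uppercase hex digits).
After byte 1 (0xBD): reg=0x3A
After byte 2 (0xB9): reg=0x80
After byte 3 (0x10): reg=0xF9

Answer: 0xF9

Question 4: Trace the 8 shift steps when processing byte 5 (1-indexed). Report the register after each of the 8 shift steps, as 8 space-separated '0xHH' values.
Answer: 0x98 0x37 0x6E 0xDC 0xBF 0x79 0xF2 0xE3

Derivation:
After byte 1 (0xBD): reg=0x3A
After byte 2 (0xB9): reg=0x80
After byte 3 (0x10): reg=0xF9
After byte 4 (0xB3): reg=0xF1
Register before byte 5: 0xF1
After XOR with byte 0xBD: 0x4C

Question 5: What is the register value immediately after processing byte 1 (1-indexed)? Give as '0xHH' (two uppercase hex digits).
After byte 1 (0xBD): reg=0x3A

Answer: 0x3A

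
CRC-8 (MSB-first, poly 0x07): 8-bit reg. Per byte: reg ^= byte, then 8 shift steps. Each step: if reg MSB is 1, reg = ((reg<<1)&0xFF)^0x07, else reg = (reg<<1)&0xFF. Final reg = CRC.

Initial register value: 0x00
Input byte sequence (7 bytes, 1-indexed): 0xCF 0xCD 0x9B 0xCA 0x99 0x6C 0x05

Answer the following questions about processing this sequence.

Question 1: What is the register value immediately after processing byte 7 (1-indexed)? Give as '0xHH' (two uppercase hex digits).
After byte 1 (0xCF): reg=0x63
After byte 2 (0xCD): reg=0x43
After byte 3 (0x9B): reg=0x06
After byte 4 (0xCA): reg=0x6A
After byte 5 (0x99): reg=0xD7
After byte 6 (0x6C): reg=0x28
After byte 7 (0x05): reg=0xC3

Answer: 0xC3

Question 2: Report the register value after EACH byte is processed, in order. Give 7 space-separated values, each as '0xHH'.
0x63 0x43 0x06 0x6A 0xD7 0x28 0xC3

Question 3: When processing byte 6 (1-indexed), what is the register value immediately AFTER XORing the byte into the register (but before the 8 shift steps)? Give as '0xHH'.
Register before byte 6: 0xD7
Byte 6: 0x6C
0xD7 XOR 0x6C = 0xBB

Answer: 0xBB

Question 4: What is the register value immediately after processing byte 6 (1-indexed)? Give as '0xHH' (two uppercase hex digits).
After byte 1 (0xCF): reg=0x63
After byte 2 (0xCD): reg=0x43
After byte 3 (0x9B): reg=0x06
After byte 4 (0xCA): reg=0x6A
After byte 5 (0x99): reg=0xD7
After byte 6 (0x6C): reg=0x28

Answer: 0x28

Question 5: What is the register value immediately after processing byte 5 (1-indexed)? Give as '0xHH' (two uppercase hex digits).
Answer: 0xD7

Derivation:
After byte 1 (0xCF): reg=0x63
After byte 2 (0xCD): reg=0x43
After byte 3 (0x9B): reg=0x06
After byte 4 (0xCA): reg=0x6A
After byte 5 (0x99): reg=0xD7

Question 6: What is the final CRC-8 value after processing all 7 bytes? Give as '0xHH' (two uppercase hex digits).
After byte 1 (0xCF): reg=0x63
After byte 2 (0xCD): reg=0x43
After byte 3 (0x9B): reg=0x06
After byte 4 (0xCA): reg=0x6A
After byte 5 (0x99): reg=0xD7
After byte 6 (0x6C): reg=0x28
After byte 7 (0x05): reg=0xC3

Answer: 0xC3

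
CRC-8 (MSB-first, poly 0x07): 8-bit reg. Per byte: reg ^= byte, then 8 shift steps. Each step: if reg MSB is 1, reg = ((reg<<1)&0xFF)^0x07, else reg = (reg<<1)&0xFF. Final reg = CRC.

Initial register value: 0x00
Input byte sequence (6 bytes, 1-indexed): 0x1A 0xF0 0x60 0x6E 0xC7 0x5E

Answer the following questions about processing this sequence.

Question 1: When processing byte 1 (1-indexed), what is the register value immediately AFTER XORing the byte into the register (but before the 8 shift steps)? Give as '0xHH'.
Answer: 0x1A

Derivation:
Register before byte 1: 0x00
Byte 1: 0x1A
0x00 XOR 0x1A = 0x1A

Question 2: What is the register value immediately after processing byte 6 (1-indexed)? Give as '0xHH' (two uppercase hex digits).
After byte 1 (0x1A): reg=0x46
After byte 2 (0xF0): reg=0x0B
After byte 3 (0x60): reg=0x16
After byte 4 (0x6E): reg=0x6F
After byte 5 (0xC7): reg=0x51
After byte 6 (0x5E): reg=0x2D

Answer: 0x2D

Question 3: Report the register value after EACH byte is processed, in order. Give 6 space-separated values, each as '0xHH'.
0x46 0x0B 0x16 0x6F 0x51 0x2D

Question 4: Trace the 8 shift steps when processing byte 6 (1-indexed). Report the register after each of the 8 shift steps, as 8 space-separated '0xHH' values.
Answer: 0x1E 0x3C 0x78 0xF0 0xE7 0xC9 0x95 0x2D

Derivation:
After byte 1 (0x1A): reg=0x46
After byte 2 (0xF0): reg=0x0B
After byte 3 (0x60): reg=0x16
After byte 4 (0x6E): reg=0x6F
After byte 5 (0xC7): reg=0x51
Register before byte 6: 0x51
After XOR with byte 0x5E: 0x0F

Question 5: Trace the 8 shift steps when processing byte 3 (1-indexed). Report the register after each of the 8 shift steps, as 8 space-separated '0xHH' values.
After byte 1 (0x1A): reg=0x46
After byte 2 (0xF0): reg=0x0B
Register before byte 3: 0x0B
After XOR with byte 0x60: 0x6B

Answer: 0xD6 0xAB 0x51 0xA2 0x43 0x86 0x0B 0x16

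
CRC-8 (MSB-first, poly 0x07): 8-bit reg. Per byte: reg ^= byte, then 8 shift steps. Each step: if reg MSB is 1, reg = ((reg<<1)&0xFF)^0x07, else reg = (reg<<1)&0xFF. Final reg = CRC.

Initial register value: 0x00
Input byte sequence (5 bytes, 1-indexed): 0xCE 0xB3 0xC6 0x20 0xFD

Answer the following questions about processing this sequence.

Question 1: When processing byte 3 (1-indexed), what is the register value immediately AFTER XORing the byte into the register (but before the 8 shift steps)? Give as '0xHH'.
Register before byte 3: 0x2B
Byte 3: 0xC6
0x2B XOR 0xC6 = 0xED

Answer: 0xED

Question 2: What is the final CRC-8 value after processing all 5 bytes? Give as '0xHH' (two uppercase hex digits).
After byte 1 (0xCE): reg=0x64
After byte 2 (0xB3): reg=0x2B
After byte 3 (0xC6): reg=0x8D
After byte 4 (0x20): reg=0x4A
After byte 5 (0xFD): reg=0x0C

Answer: 0x0C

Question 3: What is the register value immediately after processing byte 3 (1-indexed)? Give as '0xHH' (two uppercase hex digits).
Answer: 0x8D

Derivation:
After byte 1 (0xCE): reg=0x64
After byte 2 (0xB3): reg=0x2B
After byte 3 (0xC6): reg=0x8D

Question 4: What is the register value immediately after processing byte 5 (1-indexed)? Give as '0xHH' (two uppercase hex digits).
After byte 1 (0xCE): reg=0x64
After byte 2 (0xB3): reg=0x2B
After byte 3 (0xC6): reg=0x8D
After byte 4 (0x20): reg=0x4A
After byte 5 (0xFD): reg=0x0C

Answer: 0x0C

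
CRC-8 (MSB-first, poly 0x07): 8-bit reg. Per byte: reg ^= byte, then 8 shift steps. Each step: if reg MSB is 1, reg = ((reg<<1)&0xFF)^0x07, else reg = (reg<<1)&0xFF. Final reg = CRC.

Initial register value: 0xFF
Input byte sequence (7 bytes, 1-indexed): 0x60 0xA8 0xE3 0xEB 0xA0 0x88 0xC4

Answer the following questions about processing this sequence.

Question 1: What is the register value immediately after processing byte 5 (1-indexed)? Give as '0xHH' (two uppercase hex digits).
Answer: 0x14

Derivation:
After byte 1 (0x60): reg=0xD4
After byte 2 (0xA8): reg=0x73
After byte 3 (0xE3): reg=0xF9
After byte 4 (0xEB): reg=0x7E
After byte 5 (0xA0): reg=0x14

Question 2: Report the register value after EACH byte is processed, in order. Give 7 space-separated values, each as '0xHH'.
0xD4 0x73 0xF9 0x7E 0x14 0xDD 0x4F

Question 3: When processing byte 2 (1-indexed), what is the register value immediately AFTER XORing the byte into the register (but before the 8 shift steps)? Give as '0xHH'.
Answer: 0x7C

Derivation:
Register before byte 2: 0xD4
Byte 2: 0xA8
0xD4 XOR 0xA8 = 0x7C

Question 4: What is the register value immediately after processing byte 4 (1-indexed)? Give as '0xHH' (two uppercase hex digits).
Answer: 0x7E

Derivation:
After byte 1 (0x60): reg=0xD4
After byte 2 (0xA8): reg=0x73
After byte 3 (0xE3): reg=0xF9
After byte 4 (0xEB): reg=0x7E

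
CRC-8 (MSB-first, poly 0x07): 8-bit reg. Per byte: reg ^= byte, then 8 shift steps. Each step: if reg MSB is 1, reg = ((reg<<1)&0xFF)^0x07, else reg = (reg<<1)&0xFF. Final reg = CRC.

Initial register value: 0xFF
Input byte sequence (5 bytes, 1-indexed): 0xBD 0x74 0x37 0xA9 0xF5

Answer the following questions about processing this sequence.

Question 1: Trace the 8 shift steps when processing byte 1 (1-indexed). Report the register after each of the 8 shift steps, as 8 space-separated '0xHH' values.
Register before byte 1: 0xFF
After XOR with byte 0xBD: 0x42

Answer: 0x84 0x0F 0x1E 0x3C 0x78 0xF0 0xE7 0xC9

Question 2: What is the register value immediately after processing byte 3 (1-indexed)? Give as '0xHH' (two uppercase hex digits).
After byte 1 (0xBD): reg=0xC9
After byte 2 (0x74): reg=0x3A
After byte 3 (0x37): reg=0x23

Answer: 0x23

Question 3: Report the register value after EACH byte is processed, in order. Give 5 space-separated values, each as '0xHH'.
0xC9 0x3A 0x23 0xBF 0xF1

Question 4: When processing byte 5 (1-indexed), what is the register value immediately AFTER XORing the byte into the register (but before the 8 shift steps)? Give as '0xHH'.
Answer: 0x4A

Derivation:
Register before byte 5: 0xBF
Byte 5: 0xF5
0xBF XOR 0xF5 = 0x4A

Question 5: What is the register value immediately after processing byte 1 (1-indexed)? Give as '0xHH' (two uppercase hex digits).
After byte 1 (0xBD): reg=0xC9

Answer: 0xC9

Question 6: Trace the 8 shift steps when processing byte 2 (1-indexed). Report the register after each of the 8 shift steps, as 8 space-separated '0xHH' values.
After byte 1 (0xBD): reg=0xC9
Register before byte 2: 0xC9
After XOR with byte 0x74: 0xBD

Answer: 0x7D 0xFA 0xF3 0xE1 0xC5 0x8D 0x1D 0x3A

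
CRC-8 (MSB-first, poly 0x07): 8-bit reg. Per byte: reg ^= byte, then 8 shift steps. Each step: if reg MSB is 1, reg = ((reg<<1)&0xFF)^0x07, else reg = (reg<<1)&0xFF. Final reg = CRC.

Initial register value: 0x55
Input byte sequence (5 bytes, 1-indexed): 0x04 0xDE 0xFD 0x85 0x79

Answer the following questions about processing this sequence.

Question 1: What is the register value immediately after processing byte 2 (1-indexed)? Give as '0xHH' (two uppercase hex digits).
After byte 1 (0x04): reg=0xB0
After byte 2 (0xDE): reg=0x0D

Answer: 0x0D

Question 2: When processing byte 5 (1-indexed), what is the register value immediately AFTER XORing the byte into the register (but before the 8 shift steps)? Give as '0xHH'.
Register before byte 5: 0x86
Byte 5: 0x79
0x86 XOR 0x79 = 0xFF

Answer: 0xFF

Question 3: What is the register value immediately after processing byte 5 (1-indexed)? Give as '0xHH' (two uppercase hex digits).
Answer: 0xF3

Derivation:
After byte 1 (0x04): reg=0xB0
After byte 2 (0xDE): reg=0x0D
After byte 3 (0xFD): reg=0xDE
After byte 4 (0x85): reg=0x86
After byte 5 (0x79): reg=0xF3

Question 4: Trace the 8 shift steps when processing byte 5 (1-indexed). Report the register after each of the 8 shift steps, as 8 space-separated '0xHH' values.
Answer: 0xF9 0xF5 0xED 0xDD 0xBD 0x7D 0xFA 0xF3

Derivation:
After byte 1 (0x04): reg=0xB0
After byte 2 (0xDE): reg=0x0D
After byte 3 (0xFD): reg=0xDE
After byte 4 (0x85): reg=0x86
Register before byte 5: 0x86
After XOR with byte 0x79: 0xFF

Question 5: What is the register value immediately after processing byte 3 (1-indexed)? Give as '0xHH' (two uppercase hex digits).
Answer: 0xDE

Derivation:
After byte 1 (0x04): reg=0xB0
After byte 2 (0xDE): reg=0x0D
After byte 3 (0xFD): reg=0xDE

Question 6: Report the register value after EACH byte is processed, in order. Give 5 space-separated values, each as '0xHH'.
0xB0 0x0D 0xDE 0x86 0xF3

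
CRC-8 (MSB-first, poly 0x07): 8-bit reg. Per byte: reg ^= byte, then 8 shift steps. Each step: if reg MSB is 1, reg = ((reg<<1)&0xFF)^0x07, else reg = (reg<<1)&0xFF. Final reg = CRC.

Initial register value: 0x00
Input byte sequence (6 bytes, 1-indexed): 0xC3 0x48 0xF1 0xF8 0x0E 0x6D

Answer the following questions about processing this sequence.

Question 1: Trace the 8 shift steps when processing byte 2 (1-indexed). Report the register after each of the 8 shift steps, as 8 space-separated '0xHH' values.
After byte 1 (0xC3): reg=0x47
Register before byte 2: 0x47
After XOR with byte 0x48: 0x0F

Answer: 0x1E 0x3C 0x78 0xF0 0xE7 0xC9 0x95 0x2D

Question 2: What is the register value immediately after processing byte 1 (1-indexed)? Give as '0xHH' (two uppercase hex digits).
Answer: 0x47

Derivation:
After byte 1 (0xC3): reg=0x47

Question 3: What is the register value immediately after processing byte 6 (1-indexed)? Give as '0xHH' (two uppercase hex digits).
Answer: 0xCA

Derivation:
After byte 1 (0xC3): reg=0x47
After byte 2 (0x48): reg=0x2D
After byte 3 (0xF1): reg=0x1A
After byte 4 (0xF8): reg=0xA0
After byte 5 (0x0E): reg=0x43
After byte 6 (0x6D): reg=0xCA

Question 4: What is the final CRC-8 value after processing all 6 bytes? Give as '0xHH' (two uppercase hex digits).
Answer: 0xCA

Derivation:
After byte 1 (0xC3): reg=0x47
After byte 2 (0x48): reg=0x2D
After byte 3 (0xF1): reg=0x1A
After byte 4 (0xF8): reg=0xA0
After byte 5 (0x0E): reg=0x43
After byte 6 (0x6D): reg=0xCA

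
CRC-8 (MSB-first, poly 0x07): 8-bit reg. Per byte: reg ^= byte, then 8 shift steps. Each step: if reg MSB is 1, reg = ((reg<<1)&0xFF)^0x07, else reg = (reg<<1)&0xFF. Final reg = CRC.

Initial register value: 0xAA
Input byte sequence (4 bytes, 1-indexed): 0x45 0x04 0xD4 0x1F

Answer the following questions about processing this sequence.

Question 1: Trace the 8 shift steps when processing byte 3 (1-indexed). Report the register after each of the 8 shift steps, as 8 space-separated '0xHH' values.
After byte 1 (0x45): reg=0x83
After byte 2 (0x04): reg=0x9C
Register before byte 3: 0x9C
After XOR with byte 0xD4: 0x48

Answer: 0x90 0x27 0x4E 0x9C 0x3F 0x7E 0xFC 0xFF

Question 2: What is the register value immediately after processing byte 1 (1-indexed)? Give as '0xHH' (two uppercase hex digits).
Answer: 0x83

Derivation:
After byte 1 (0x45): reg=0x83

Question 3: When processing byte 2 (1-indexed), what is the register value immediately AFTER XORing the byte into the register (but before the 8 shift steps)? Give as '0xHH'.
Answer: 0x87

Derivation:
Register before byte 2: 0x83
Byte 2: 0x04
0x83 XOR 0x04 = 0x87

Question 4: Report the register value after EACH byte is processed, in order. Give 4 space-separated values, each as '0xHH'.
0x83 0x9C 0xFF 0xAE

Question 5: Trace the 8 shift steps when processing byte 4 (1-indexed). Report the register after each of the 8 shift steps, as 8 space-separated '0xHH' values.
Answer: 0xC7 0x89 0x15 0x2A 0x54 0xA8 0x57 0xAE

Derivation:
After byte 1 (0x45): reg=0x83
After byte 2 (0x04): reg=0x9C
After byte 3 (0xD4): reg=0xFF
Register before byte 4: 0xFF
After XOR with byte 0x1F: 0xE0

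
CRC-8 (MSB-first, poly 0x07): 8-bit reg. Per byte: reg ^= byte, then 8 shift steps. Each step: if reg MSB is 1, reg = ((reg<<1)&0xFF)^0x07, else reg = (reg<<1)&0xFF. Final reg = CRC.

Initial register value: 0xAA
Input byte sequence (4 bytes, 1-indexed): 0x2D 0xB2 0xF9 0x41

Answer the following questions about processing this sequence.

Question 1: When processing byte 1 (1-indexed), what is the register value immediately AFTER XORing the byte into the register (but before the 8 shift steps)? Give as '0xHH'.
Register before byte 1: 0xAA
Byte 1: 0x2D
0xAA XOR 0x2D = 0x87

Answer: 0x87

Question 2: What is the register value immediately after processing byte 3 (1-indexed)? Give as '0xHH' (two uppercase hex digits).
Answer: 0x99

Derivation:
After byte 1 (0x2D): reg=0x9C
After byte 2 (0xB2): reg=0xCA
After byte 3 (0xF9): reg=0x99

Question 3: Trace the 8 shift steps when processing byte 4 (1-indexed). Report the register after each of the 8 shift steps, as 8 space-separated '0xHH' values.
After byte 1 (0x2D): reg=0x9C
After byte 2 (0xB2): reg=0xCA
After byte 3 (0xF9): reg=0x99
Register before byte 4: 0x99
After XOR with byte 0x41: 0xD8

Answer: 0xB7 0x69 0xD2 0xA3 0x41 0x82 0x03 0x06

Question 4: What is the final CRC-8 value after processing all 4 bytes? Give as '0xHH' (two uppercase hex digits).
Answer: 0x06

Derivation:
After byte 1 (0x2D): reg=0x9C
After byte 2 (0xB2): reg=0xCA
After byte 3 (0xF9): reg=0x99
After byte 4 (0x41): reg=0x06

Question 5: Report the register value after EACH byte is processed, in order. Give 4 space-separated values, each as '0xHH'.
0x9C 0xCA 0x99 0x06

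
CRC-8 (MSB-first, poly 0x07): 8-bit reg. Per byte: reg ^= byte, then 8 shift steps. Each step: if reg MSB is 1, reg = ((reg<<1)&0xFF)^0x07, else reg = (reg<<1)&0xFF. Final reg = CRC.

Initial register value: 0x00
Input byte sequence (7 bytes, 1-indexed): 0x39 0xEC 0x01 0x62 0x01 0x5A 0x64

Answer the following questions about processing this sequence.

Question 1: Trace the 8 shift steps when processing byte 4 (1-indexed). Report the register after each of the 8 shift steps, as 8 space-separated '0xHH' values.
After byte 1 (0x39): reg=0xAF
After byte 2 (0xEC): reg=0xCE
After byte 3 (0x01): reg=0x63
Register before byte 4: 0x63
After XOR with byte 0x62: 0x01

Answer: 0x02 0x04 0x08 0x10 0x20 0x40 0x80 0x07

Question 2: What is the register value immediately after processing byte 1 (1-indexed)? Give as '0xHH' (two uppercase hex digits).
Answer: 0xAF

Derivation:
After byte 1 (0x39): reg=0xAF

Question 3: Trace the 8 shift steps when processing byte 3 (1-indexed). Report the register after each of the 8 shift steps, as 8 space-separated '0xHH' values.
Answer: 0x99 0x35 0x6A 0xD4 0xAF 0x59 0xB2 0x63

Derivation:
After byte 1 (0x39): reg=0xAF
After byte 2 (0xEC): reg=0xCE
Register before byte 3: 0xCE
After XOR with byte 0x01: 0xCF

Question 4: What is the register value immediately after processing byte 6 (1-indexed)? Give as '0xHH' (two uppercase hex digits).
Answer: 0xFF

Derivation:
After byte 1 (0x39): reg=0xAF
After byte 2 (0xEC): reg=0xCE
After byte 3 (0x01): reg=0x63
After byte 4 (0x62): reg=0x07
After byte 5 (0x01): reg=0x12
After byte 6 (0x5A): reg=0xFF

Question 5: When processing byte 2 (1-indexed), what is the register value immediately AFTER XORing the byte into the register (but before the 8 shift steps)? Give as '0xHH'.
Register before byte 2: 0xAF
Byte 2: 0xEC
0xAF XOR 0xEC = 0x43

Answer: 0x43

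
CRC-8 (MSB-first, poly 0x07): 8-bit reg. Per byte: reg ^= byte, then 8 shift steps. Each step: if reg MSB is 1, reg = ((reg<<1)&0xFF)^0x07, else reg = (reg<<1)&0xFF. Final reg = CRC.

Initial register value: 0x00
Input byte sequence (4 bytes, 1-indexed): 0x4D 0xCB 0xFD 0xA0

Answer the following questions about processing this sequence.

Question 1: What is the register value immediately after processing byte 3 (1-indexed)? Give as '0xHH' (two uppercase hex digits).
After byte 1 (0x4D): reg=0xE4
After byte 2 (0xCB): reg=0xCD
After byte 3 (0xFD): reg=0x90

Answer: 0x90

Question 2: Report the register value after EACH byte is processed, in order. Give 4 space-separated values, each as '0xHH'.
0xE4 0xCD 0x90 0x90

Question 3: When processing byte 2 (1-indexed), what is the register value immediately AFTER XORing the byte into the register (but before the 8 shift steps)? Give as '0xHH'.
Register before byte 2: 0xE4
Byte 2: 0xCB
0xE4 XOR 0xCB = 0x2F

Answer: 0x2F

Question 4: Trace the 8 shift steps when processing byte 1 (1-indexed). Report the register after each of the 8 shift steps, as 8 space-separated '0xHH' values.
Answer: 0x9A 0x33 0x66 0xCC 0x9F 0x39 0x72 0xE4

Derivation:
Register before byte 1: 0x00
After XOR with byte 0x4D: 0x4D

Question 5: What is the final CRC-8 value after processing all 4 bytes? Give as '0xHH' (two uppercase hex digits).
After byte 1 (0x4D): reg=0xE4
After byte 2 (0xCB): reg=0xCD
After byte 3 (0xFD): reg=0x90
After byte 4 (0xA0): reg=0x90

Answer: 0x90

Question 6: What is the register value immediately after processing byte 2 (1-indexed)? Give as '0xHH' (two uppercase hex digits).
Answer: 0xCD

Derivation:
After byte 1 (0x4D): reg=0xE4
After byte 2 (0xCB): reg=0xCD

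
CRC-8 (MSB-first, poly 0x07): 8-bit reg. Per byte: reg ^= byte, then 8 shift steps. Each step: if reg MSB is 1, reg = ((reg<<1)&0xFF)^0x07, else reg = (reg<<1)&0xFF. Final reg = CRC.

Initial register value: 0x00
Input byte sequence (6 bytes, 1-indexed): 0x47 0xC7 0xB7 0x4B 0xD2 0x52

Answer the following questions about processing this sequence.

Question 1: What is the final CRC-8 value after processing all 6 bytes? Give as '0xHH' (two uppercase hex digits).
Answer: 0x66

Derivation:
After byte 1 (0x47): reg=0xD2
After byte 2 (0xC7): reg=0x6B
After byte 3 (0xB7): reg=0x1A
After byte 4 (0x4B): reg=0xB0
After byte 5 (0xD2): reg=0x29
After byte 6 (0x52): reg=0x66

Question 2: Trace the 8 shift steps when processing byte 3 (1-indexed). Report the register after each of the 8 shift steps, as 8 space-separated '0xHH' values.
After byte 1 (0x47): reg=0xD2
After byte 2 (0xC7): reg=0x6B
Register before byte 3: 0x6B
After XOR with byte 0xB7: 0xDC

Answer: 0xBF 0x79 0xF2 0xE3 0xC1 0x85 0x0D 0x1A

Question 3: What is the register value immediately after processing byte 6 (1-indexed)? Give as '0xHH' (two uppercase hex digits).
After byte 1 (0x47): reg=0xD2
After byte 2 (0xC7): reg=0x6B
After byte 3 (0xB7): reg=0x1A
After byte 4 (0x4B): reg=0xB0
After byte 5 (0xD2): reg=0x29
After byte 6 (0x52): reg=0x66

Answer: 0x66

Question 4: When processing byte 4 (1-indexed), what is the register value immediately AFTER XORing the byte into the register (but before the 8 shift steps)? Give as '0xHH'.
Answer: 0x51

Derivation:
Register before byte 4: 0x1A
Byte 4: 0x4B
0x1A XOR 0x4B = 0x51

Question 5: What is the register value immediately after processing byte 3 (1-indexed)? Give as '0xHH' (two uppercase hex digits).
Answer: 0x1A

Derivation:
After byte 1 (0x47): reg=0xD2
After byte 2 (0xC7): reg=0x6B
After byte 3 (0xB7): reg=0x1A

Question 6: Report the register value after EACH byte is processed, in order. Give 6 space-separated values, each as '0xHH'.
0xD2 0x6B 0x1A 0xB0 0x29 0x66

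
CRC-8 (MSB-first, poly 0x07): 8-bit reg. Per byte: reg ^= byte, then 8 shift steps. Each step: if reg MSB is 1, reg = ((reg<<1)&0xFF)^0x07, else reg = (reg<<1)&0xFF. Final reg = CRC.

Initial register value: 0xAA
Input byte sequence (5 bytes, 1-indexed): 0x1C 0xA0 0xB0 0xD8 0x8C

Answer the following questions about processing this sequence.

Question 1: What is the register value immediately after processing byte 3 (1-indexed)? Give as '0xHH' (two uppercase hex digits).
Answer: 0x96

Derivation:
After byte 1 (0x1C): reg=0x0B
After byte 2 (0xA0): reg=0x58
After byte 3 (0xB0): reg=0x96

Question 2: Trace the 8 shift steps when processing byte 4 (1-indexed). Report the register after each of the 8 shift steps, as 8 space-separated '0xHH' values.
Answer: 0x9C 0x3F 0x7E 0xFC 0xFF 0xF9 0xF5 0xED

Derivation:
After byte 1 (0x1C): reg=0x0B
After byte 2 (0xA0): reg=0x58
After byte 3 (0xB0): reg=0x96
Register before byte 4: 0x96
After XOR with byte 0xD8: 0x4E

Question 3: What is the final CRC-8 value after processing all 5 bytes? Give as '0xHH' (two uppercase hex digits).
Answer: 0x20

Derivation:
After byte 1 (0x1C): reg=0x0B
After byte 2 (0xA0): reg=0x58
After byte 3 (0xB0): reg=0x96
After byte 4 (0xD8): reg=0xED
After byte 5 (0x8C): reg=0x20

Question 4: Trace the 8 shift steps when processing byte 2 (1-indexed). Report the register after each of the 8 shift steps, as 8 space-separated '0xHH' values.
Answer: 0x51 0xA2 0x43 0x86 0x0B 0x16 0x2C 0x58

Derivation:
After byte 1 (0x1C): reg=0x0B
Register before byte 2: 0x0B
After XOR with byte 0xA0: 0xAB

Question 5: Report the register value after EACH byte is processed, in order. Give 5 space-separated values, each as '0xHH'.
0x0B 0x58 0x96 0xED 0x20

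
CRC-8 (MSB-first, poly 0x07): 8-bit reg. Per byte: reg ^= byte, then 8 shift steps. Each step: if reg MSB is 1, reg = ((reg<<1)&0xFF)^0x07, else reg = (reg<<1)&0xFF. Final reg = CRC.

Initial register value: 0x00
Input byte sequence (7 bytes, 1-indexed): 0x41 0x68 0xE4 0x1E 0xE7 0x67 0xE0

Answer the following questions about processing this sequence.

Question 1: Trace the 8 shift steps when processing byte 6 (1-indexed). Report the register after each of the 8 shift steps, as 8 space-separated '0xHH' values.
After byte 1 (0x41): reg=0xC0
After byte 2 (0x68): reg=0x51
After byte 3 (0xE4): reg=0x02
After byte 4 (0x1E): reg=0x54
After byte 5 (0xE7): reg=0x10
Register before byte 6: 0x10
After XOR with byte 0x67: 0x77

Answer: 0xEE 0xDB 0xB1 0x65 0xCA 0x93 0x21 0x42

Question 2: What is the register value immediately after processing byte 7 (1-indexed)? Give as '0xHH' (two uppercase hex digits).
Answer: 0x67

Derivation:
After byte 1 (0x41): reg=0xC0
After byte 2 (0x68): reg=0x51
After byte 3 (0xE4): reg=0x02
After byte 4 (0x1E): reg=0x54
After byte 5 (0xE7): reg=0x10
After byte 6 (0x67): reg=0x42
After byte 7 (0xE0): reg=0x67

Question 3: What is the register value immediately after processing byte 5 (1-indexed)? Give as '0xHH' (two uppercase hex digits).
Answer: 0x10

Derivation:
After byte 1 (0x41): reg=0xC0
After byte 2 (0x68): reg=0x51
After byte 3 (0xE4): reg=0x02
After byte 4 (0x1E): reg=0x54
After byte 5 (0xE7): reg=0x10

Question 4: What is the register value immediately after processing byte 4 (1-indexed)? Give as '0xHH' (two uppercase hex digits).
Answer: 0x54

Derivation:
After byte 1 (0x41): reg=0xC0
After byte 2 (0x68): reg=0x51
After byte 3 (0xE4): reg=0x02
After byte 4 (0x1E): reg=0x54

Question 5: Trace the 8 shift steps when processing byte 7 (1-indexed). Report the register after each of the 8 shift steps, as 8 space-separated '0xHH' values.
After byte 1 (0x41): reg=0xC0
After byte 2 (0x68): reg=0x51
After byte 3 (0xE4): reg=0x02
After byte 4 (0x1E): reg=0x54
After byte 5 (0xE7): reg=0x10
After byte 6 (0x67): reg=0x42
Register before byte 7: 0x42
After XOR with byte 0xE0: 0xA2

Answer: 0x43 0x86 0x0B 0x16 0x2C 0x58 0xB0 0x67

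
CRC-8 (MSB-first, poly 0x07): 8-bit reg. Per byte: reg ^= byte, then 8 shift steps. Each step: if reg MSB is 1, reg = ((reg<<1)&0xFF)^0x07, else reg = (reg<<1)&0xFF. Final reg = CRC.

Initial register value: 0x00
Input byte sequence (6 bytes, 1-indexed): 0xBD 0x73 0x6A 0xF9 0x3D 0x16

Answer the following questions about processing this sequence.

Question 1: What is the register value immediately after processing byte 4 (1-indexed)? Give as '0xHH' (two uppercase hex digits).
After byte 1 (0xBD): reg=0x3A
After byte 2 (0x73): reg=0xF8
After byte 3 (0x6A): reg=0xF7
After byte 4 (0xF9): reg=0x2A

Answer: 0x2A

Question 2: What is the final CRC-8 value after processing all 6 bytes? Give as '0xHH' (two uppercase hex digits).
Answer: 0x5E

Derivation:
After byte 1 (0xBD): reg=0x3A
After byte 2 (0x73): reg=0xF8
After byte 3 (0x6A): reg=0xF7
After byte 4 (0xF9): reg=0x2A
After byte 5 (0x3D): reg=0x65
After byte 6 (0x16): reg=0x5E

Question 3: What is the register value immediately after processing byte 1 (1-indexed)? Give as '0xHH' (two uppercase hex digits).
After byte 1 (0xBD): reg=0x3A

Answer: 0x3A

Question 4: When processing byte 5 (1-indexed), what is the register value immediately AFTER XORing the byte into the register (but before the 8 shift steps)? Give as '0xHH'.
Answer: 0x17

Derivation:
Register before byte 5: 0x2A
Byte 5: 0x3D
0x2A XOR 0x3D = 0x17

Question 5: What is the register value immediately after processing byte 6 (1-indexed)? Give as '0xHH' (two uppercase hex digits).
After byte 1 (0xBD): reg=0x3A
After byte 2 (0x73): reg=0xF8
After byte 3 (0x6A): reg=0xF7
After byte 4 (0xF9): reg=0x2A
After byte 5 (0x3D): reg=0x65
After byte 6 (0x16): reg=0x5E

Answer: 0x5E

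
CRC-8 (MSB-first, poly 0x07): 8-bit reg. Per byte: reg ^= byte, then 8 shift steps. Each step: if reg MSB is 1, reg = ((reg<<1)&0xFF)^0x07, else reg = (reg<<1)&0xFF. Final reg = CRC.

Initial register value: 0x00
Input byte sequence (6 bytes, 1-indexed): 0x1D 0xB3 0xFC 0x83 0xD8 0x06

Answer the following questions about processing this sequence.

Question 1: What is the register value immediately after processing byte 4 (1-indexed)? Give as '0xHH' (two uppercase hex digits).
Answer: 0xA6

Derivation:
After byte 1 (0x1D): reg=0x53
After byte 2 (0xB3): reg=0xAE
After byte 3 (0xFC): reg=0xB9
After byte 4 (0x83): reg=0xA6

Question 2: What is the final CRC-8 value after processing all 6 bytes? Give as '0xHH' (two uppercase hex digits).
Answer: 0x66

Derivation:
After byte 1 (0x1D): reg=0x53
After byte 2 (0xB3): reg=0xAE
After byte 3 (0xFC): reg=0xB9
After byte 4 (0x83): reg=0xA6
After byte 5 (0xD8): reg=0x7D
After byte 6 (0x06): reg=0x66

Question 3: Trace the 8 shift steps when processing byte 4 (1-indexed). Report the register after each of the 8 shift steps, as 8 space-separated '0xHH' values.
Answer: 0x74 0xE8 0xD7 0xA9 0x55 0xAA 0x53 0xA6

Derivation:
After byte 1 (0x1D): reg=0x53
After byte 2 (0xB3): reg=0xAE
After byte 3 (0xFC): reg=0xB9
Register before byte 4: 0xB9
After XOR with byte 0x83: 0x3A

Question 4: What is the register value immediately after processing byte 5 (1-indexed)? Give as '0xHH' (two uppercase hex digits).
Answer: 0x7D

Derivation:
After byte 1 (0x1D): reg=0x53
After byte 2 (0xB3): reg=0xAE
After byte 3 (0xFC): reg=0xB9
After byte 4 (0x83): reg=0xA6
After byte 5 (0xD8): reg=0x7D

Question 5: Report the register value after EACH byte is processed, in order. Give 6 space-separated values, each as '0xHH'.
0x53 0xAE 0xB9 0xA6 0x7D 0x66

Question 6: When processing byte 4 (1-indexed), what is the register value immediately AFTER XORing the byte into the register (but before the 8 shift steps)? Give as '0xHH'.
Register before byte 4: 0xB9
Byte 4: 0x83
0xB9 XOR 0x83 = 0x3A

Answer: 0x3A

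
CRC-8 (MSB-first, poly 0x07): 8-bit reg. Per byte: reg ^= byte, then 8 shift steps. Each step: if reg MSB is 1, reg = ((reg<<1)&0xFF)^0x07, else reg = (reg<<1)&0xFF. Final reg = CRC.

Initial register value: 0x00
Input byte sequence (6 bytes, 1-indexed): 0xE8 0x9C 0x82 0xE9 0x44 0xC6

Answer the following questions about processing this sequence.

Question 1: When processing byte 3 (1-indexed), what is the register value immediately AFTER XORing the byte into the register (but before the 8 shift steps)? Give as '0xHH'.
Answer: 0xB4

Derivation:
Register before byte 3: 0x36
Byte 3: 0x82
0x36 XOR 0x82 = 0xB4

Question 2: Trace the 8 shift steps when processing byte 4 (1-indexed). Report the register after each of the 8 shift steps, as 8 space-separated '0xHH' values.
Answer: 0xDF 0xB9 0x75 0xEA 0xD3 0xA1 0x45 0x8A

Derivation:
After byte 1 (0xE8): reg=0x96
After byte 2 (0x9C): reg=0x36
After byte 3 (0x82): reg=0x05
Register before byte 4: 0x05
After XOR with byte 0xE9: 0xEC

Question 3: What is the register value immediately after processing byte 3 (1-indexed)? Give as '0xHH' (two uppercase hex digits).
Answer: 0x05

Derivation:
After byte 1 (0xE8): reg=0x96
After byte 2 (0x9C): reg=0x36
After byte 3 (0x82): reg=0x05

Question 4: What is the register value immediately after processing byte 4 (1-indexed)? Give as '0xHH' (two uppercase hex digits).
After byte 1 (0xE8): reg=0x96
After byte 2 (0x9C): reg=0x36
After byte 3 (0x82): reg=0x05
After byte 4 (0xE9): reg=0x8A

Answer: 0x8A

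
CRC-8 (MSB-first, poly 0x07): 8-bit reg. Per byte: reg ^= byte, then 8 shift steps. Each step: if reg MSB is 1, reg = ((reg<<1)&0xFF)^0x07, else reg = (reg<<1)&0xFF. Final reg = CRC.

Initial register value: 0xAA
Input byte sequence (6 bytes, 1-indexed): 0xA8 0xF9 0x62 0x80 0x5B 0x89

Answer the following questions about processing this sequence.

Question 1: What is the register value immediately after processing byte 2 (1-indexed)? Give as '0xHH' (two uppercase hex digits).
After byte 1 (0xA8): reg=0x0E
After byte 2 (0xF9): reg=0xCB

Answer: 0xCB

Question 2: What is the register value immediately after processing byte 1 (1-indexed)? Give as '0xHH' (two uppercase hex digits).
Answer: 0x0E

Derivation:
After byte 1 (0xA8): reg=0x0E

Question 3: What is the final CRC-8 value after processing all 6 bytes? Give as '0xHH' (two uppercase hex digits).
After byte 1 (0xA8): reg=0x0E
After byte 2 (0xF9): reg=0xCB
After byte 3 (0x62): reg=0x56
After byte 4 (0x80): reg=0x2C
After byte 5 (0x5B): reg=0x42
After byte 6 (0x89): reg=0x7F

Answer: 0x7F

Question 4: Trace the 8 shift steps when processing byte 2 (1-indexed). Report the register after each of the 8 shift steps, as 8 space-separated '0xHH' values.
After byte 1 (0xA8): reg=0x0E
Register before byte 2: 0x0E
After XOR with byte 0xF9: 0xF7

Answer: 0xE9 0xD5 0xAD 0x5D 0xBA 0x73 0xE6 0xCB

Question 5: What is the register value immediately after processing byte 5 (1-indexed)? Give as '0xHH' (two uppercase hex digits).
After byte 1 (0xA8): reg=0x0E
After byte 2 (0xF9): reg=0xCB
After byte 3 (0x62): reg=0x56
After byte 4 (0x80): reg=0x2C
After byte 5 (0x5B): reg=0x42

Answer: 0x42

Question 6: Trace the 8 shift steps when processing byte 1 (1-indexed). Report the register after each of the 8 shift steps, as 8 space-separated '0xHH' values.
Answer: 0x04 0x08 0x10 0x20 0x40 0x80 0x07 0x0E

Derivation:
Register before byte 1: 0xAA
After XOR with byte 0xA8: 0x02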